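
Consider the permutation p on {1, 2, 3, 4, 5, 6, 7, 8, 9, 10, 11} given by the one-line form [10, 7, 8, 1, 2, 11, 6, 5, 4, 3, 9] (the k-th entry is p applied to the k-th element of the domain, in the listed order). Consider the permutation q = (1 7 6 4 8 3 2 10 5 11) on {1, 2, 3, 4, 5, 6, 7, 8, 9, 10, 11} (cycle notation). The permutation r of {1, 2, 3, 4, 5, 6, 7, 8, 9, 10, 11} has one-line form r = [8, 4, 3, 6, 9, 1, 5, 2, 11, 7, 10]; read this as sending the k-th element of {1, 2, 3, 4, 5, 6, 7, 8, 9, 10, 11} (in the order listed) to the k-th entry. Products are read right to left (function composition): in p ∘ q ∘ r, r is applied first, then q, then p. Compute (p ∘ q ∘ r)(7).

9

Apply the permutations in order: r(7) = 5, then q(5) = 11, then p(11) = 9. So (p ∘ q ∘ r)(7) = 9.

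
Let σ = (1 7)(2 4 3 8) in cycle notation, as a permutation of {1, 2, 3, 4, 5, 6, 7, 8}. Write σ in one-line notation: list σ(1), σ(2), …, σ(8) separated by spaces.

Reading each image from the cycles: 1↦7, 2↦4, 3↦8, 4↦3, 5↦5, 6↦6, 7↦1, 8↦2.
So the one-line form is 7 4 8 3 5 6 1 2.

7 4 8 3 5 6 1 2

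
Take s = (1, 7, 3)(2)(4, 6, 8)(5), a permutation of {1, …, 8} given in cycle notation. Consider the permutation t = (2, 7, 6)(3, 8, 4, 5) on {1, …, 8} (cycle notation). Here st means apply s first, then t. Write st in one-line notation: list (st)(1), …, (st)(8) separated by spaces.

6 7 1 2 3 4 8 5

Chase each element through s then t: 1 → 7 → 6; 2 → 2 → 7; 3 → 1 → 1; 4 → 6 → 2; 5 → 5 → 3; 6 → 8 → 4; 7 → 3 → 8; 8 → 4 → 5.
So st in one-line form is 6 7 1 2 3 4 8 5.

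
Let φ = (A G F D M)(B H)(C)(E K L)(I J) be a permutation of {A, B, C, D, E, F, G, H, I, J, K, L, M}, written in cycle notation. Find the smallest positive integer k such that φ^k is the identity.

30

The disjoint cycles have lengths 5, 3, 2, 2, 1.
The order of φ is the least common multiple of its cycle lengths: lcm(5, 3, 2, 2) = 30.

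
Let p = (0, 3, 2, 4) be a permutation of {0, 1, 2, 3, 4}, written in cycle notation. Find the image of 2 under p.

4

Within (0, 3, 2, 4), 2 ↦ 4.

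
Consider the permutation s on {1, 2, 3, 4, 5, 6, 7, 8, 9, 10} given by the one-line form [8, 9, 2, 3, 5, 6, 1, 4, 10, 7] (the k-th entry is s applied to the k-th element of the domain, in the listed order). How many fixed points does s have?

2

The fixed points (elements with s(x) = x) are {5, 6}, so there are 2.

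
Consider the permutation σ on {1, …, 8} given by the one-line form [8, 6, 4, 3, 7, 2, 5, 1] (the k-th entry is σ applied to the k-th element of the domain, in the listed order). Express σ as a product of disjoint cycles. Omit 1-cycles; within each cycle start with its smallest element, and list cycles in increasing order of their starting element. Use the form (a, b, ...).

From 1: 1 → 8 → 1, closing the cycle (1, 8).
Continuing from each remaining unvisited element yields (1, 8)(2, 6)(3, 4)(5, 7).

(1, 8)(2, 6)(3, 4)(5, 7)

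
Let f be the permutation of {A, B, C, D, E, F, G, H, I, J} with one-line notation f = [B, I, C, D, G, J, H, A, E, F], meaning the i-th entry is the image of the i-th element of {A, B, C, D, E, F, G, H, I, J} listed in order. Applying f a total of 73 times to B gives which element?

I

Tracing B → I → … returns to B after 6 steps, so B lies in a 6-cycle (A, B, I, E, G, H).
Since the cycle has length 6, f^73 acts on it the same as f^1 (73 mod 6 = 1).
Stepping 1 place around the cycle: B → I.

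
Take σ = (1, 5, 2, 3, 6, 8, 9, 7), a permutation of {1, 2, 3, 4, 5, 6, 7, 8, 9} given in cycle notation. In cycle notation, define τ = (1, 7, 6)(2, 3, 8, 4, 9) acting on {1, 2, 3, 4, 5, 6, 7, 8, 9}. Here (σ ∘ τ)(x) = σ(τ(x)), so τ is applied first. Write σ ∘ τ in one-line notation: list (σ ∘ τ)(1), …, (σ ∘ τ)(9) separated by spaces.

Chase each element through τ then σ: 1 → 7 → 1; 2 → 3 → 6; 3 → 8 → 9; 4 → 9 → 7; 5 → 5 → 2; 6 → 1 → 5; 7 → 6 → 8; 8 → 4 → 4; 9 → 2 → 3.
Collecting the images, σ ∘ τ = [1 6 9 7 2 5 8 4 3].

1 6 9 7 2 5 8 4 3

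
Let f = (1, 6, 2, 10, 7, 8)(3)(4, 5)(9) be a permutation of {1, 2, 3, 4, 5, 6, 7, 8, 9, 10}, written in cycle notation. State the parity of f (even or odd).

The cycle lengths are 6, 2, 1, 1.
A cycle of length ℓ contributes ℓ−1 transpositions, so f is a product of 5 + 1 = 6 transpositions — even.

even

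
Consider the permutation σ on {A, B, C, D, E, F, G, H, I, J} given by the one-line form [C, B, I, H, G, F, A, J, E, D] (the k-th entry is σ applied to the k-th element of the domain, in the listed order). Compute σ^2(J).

Tracing J → D → … returns to J after 3 steps, so J lies in a 3-cycle (D H J).
Advancing 2 steps from J: J → D → H.

H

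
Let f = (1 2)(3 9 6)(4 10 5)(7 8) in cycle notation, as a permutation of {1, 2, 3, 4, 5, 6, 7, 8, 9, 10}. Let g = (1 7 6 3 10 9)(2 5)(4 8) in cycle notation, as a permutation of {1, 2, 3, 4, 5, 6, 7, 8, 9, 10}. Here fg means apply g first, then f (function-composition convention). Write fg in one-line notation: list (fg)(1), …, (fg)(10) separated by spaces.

8 4 5 7 1 9 3 10 2 6

(fg)(x) = f(g(x)). Computing each image: f(g(1)) = f(7) = 8, f(g(2)) = f(5) = 4, f(g(3)) = f(10) = 5, f(g(4)) = f(8) = 7, f(g(5)) = f(2) = 1, f(g(6)) = f(3) = 9, f(g(7)) = f(6) = 3, f(g(8)) = f(4) = 10, f(g(9)) = f(1) = 2, f(g(10)) = f(9) = 6.
Hence fg = [8 4 5 7 1 9 3 10 2 6].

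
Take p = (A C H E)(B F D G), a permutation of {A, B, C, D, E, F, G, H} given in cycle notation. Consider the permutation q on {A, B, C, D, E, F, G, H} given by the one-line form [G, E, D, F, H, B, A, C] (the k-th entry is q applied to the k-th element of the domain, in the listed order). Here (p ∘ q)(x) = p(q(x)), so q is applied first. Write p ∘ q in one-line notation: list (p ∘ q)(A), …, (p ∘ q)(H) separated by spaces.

For each element, apply q then p: A → G → B; B → E → A; C → D → G; D → F → D; E → H → E; F → B → F; G → A → C; H → C → H.
So p ∘ q in one-line form is B A G D E F C H.

B A G D E F C H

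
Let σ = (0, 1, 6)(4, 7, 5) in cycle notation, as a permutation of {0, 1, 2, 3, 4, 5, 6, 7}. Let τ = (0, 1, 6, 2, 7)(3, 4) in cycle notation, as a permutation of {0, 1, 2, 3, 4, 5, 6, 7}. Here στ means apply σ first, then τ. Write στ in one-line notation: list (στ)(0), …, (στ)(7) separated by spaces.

6 2 7 4 0 3 1 5

(στ)(x) = τ(σ(x)). Computing each image: τ(σ(0)) = τ(1) = 6, τ(σ(1)) = τ(6) = 2, τ(σ(2)) = τ(2) = 7, τ(σ(3)) = τ(3) = 4, τ(σ(4)) = τ(7) = 0, τ(σ(5)) = τ(4) = 3, τ(σ(6)) = τ(0) = 1, τ(σ(7)) = τ(5) = 5.
Hence στ = [6 2 7 4 0 3 1 5].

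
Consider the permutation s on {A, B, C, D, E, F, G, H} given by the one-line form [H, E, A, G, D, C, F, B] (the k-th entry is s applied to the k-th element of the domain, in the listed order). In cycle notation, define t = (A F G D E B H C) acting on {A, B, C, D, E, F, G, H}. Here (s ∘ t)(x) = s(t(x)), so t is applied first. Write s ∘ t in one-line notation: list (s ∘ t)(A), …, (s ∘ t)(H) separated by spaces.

C B H D E F G A

(s ∘ t)(x) = s(t(x)). Computing each image: s(t(A)) = s(F) = C, s(t(B)) = s(H) = B, s(t(C)) = s(A) = H, s(t(D)) = s(E) = D, s(t(E)) = s(B) = E, s(t(F)) = s(G) = F, s(t(G)) = s(D) = G, s(t(H)) = s(C) = A.
Hence s ∘ t = [C B H D E F G A].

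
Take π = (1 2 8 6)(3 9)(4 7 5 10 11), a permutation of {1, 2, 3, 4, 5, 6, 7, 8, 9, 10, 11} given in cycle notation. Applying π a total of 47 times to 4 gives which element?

5

4 lies in the 5-cycle (4 7 5 10 11).
Since the cycle has length 5, π^47 acts on it the same as π^2 (47 mod 5 = 2).
Stepping 2 places around the cycle: 4 → 7 → 5.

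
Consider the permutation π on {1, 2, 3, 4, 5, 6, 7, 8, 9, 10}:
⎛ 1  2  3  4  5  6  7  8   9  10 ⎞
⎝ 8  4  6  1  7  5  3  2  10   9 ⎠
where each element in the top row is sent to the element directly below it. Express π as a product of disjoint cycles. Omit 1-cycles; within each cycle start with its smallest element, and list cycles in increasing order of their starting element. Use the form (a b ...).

Iterating π from 1 gives 1 → 8 → 2 → 4 → 1; that is the 4-cycle (1 8 2 4).
Repeating from the next unused element and collecting all non-trivial cycles gives (1 8 2 4)(3 6 5 7)(9 10).

(1 8 2 4)(3 6 5 7)(9 10)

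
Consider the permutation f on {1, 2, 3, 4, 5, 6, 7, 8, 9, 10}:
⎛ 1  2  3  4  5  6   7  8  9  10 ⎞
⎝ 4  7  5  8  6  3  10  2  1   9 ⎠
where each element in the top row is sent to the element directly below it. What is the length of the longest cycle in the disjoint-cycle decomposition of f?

7

Decomposing into disjoint cycles gives (1 4 8 2 7 10 9)(3 5 6); the longest has length 7.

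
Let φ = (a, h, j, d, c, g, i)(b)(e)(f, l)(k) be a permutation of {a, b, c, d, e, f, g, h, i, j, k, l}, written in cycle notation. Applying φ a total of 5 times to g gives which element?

d

g lies in the 7-cycle (a, h, j, d, c, g, i).
Stepping 5 places around the cycle: g → i → a → h → j → d.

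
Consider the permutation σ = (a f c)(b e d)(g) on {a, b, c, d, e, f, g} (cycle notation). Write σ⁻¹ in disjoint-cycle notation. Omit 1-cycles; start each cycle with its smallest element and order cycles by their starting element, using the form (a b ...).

Inverting a permutation written in cycle notation just reverses the order within every cycle.
Reversing each cycle of σ and rotating so the smallest element leads gives (a c f)(b d e).

(a c f)(b d e)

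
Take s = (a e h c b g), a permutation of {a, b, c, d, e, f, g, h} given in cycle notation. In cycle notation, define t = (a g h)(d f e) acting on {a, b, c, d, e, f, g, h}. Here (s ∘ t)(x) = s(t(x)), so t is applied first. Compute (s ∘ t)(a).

(s ∘ t)(a) = s(t(a)). t(a) = g, then s(g) = a. So (s ∘ t)(a) = a.

a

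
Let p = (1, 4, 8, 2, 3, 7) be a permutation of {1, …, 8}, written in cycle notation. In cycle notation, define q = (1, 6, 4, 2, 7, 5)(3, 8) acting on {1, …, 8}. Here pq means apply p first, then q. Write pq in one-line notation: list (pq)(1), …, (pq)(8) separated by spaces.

Chase each element through p then q: 1 → 4 → 2; 2 → 3 → 8; 3 → 7 → 5; 4 → 8 → 3; 5 → 5 → 1; 6 → 6 → 4; 7 → 1 → 6; 8 → 2 → 7.
So pq in one-line form is 2 8 5 3 1 4 6 7.

2 8 5 3 1 4 6 7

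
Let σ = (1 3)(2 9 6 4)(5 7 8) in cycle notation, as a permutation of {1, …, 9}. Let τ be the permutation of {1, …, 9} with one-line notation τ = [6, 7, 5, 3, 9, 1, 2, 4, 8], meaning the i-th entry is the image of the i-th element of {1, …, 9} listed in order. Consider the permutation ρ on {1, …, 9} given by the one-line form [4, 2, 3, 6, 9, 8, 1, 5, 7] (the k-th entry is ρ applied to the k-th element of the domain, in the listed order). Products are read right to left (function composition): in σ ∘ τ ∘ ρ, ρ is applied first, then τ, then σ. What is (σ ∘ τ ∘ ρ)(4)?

3

Apply the permutations in order: ρ(4) = 6, then τ(6) = 1, then σ(1) = 3. So (σ ∘ τ ∘ ρ)(4) = 3.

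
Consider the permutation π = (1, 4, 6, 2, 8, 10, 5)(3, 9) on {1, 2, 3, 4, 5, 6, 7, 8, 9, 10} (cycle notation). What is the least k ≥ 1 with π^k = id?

14

The cycle type of π is (7, 2, 1).
Since disjoint cycles commute, ord(π) = lcm(7, 2) = 14.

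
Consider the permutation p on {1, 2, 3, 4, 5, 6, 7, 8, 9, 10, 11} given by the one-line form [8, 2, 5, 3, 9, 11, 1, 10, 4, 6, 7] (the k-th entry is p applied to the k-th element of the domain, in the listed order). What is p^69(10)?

7

Tracing 10 → 6 → … returns to 10 after 6 steps, so 10 lies in a 6-cycle (1, 8, 10, 6, 11, 7).
On a 6-cycle, p^6 is the identity, so p^69 = p^3 there (69 ≡ 3 mod 6).
Stepping 3 places around the cycle: 10 → 6 → 11 → 7.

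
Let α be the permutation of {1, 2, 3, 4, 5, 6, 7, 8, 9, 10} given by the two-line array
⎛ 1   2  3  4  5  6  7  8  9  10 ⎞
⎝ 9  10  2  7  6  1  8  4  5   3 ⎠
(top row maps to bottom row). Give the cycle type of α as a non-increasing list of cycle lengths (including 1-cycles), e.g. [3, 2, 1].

[4, 3, 3]

The disjoint cycles are (1 9 5 6)(2 10 3)(4 7 8), with lengths 4, 3, 3 in non-increasing order.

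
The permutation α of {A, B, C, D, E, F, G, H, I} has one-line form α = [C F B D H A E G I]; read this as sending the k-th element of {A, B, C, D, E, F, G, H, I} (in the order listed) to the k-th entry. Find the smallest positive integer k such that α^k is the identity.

12

Writing α as disjoint cycles, the cycle lengths are 4, 3, 1, 1.
Since disjoint cycles commute, ord(α) = lcm(4, 3) = 12.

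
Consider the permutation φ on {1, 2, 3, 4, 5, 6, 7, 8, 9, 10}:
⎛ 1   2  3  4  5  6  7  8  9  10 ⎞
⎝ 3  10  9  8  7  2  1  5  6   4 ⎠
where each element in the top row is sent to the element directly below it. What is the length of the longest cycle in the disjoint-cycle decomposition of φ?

10

Decomposing into disjoint cycles gives (1, 3, 9, 6, 2, 10, 4, 8, 5, 7); the longest has length 10.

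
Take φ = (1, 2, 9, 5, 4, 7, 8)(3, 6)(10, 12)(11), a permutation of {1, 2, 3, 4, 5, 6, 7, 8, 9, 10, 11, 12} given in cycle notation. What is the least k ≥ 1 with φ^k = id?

14

The cycle type of φ is (7, 2, 2, 1).
Since disjoint cycles commute, ord(φ) = lcm(7, 2, 2) = 14.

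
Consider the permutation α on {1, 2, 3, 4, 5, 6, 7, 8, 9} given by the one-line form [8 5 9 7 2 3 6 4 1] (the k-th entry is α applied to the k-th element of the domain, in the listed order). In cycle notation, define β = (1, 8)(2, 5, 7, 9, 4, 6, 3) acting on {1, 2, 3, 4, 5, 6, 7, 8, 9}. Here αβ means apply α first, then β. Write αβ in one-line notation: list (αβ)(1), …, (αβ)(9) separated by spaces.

For each element, apply α then β: 1 → 8 → 1; 2 → 5 → 7; 3 → 9 → 4; 4 → 7 → 9; 5 → 2 → 5; 6 → 3 → 2; 7 → 6 → 3; 8 → 4 → 6; 9 → 1 → 8.
Collecting the images, αβ = [1 7 4 9 5 2 3 6 8].

1 7 4 9 5 2 3 6 8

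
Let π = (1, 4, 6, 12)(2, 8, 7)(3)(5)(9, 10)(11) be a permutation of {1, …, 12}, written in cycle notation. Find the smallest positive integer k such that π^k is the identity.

The disjoint cycles have lengths 4, 3, 2, 1, 1, 1.
The order of π is the least common multiple of its cycle lengths: lcm(4, 3, 2) = 12.

12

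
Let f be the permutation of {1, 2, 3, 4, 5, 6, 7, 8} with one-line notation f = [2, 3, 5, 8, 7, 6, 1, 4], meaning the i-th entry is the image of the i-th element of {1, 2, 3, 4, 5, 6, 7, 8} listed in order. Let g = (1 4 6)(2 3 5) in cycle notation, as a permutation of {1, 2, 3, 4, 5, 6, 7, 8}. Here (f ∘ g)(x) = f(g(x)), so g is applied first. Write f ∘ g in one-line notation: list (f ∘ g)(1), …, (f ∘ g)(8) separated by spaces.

8 5 7 6 3 2 1 4

(f ∘ g)(x) = f(g(x)). Computing each image: f(g(1)) = f(4) = 8, f(g(2)) = f(3) = 5, f(g(3)) = f(5) = 7, f(g(4)) = f(6) = 6, f(g(5)) = f(2) = 3, f(g(6)) = f(1) = 2, f(g(7)) = f(7) = 1, f(g(8)) = f(8) = 4.
Hence f ∘ g = [8 5 7 6 3 2 1 4].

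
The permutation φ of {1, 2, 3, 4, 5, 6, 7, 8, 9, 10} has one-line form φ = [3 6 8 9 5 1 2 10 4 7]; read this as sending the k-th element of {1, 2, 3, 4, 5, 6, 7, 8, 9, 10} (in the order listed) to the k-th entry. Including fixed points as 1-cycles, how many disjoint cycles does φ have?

3

The cycle decomposition is (1 3 8 10 7 2 6)(4 9)(5), which has 3 cycles (counting 1-cycles).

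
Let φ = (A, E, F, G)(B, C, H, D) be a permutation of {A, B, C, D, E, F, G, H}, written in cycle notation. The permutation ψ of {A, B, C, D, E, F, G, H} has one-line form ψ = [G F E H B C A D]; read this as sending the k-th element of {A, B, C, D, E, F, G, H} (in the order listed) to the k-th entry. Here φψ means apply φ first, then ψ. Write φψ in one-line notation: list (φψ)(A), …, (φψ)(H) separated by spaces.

B E D F C A G H

(φψ)(x) = ψ(φ(x)). Computing each image: ψ(φ(A)) = ψ(E) = B, ψ(φ(B)) = ψ(C) = E, ψ(φ(C)) = ψ(H) = D, ψ(φ(D)) = ψ(B) = F, ψ(φ(E)) = ψ(F) = C, ψ(φ(F)) = ψ(G) = A, ψ(φ(G)) = ψ(A) = G, ψ(φ(H)) = ψ(D) = H.
Hence φψ = [B E D F C A G H].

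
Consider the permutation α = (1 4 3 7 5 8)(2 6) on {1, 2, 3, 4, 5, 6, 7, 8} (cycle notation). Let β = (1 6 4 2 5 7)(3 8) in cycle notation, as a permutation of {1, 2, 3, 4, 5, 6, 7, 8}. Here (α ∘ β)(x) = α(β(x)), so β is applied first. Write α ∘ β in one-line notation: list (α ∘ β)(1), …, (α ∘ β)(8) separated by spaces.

2 8 1 6 5 3 4 7

(α ∘ β)(x) = α(β(x)). Computing each image: α(β(1)) = α(6) = 2, α(β(2)) = α(5) = 8, α(β(3)) = α(8) = 1, α(β(4)) = α(2) = 6, α(β(5)) = α(7) = 5, α(β(6)) = α(4) = 3, α(β(7)) = α(1) = 4, α(β(8)) = α(3) = 7.
Hence α ∘ β = [2 8 1 6 5 3 4 7].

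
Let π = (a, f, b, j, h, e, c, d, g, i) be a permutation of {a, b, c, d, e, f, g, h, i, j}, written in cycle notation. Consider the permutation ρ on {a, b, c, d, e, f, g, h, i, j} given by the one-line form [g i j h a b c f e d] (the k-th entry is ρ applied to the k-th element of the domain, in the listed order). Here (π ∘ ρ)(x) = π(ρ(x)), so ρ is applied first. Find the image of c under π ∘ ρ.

h

ρ(c) = j, then π(j) = h; composing gives (π ∘ ρ)(c) = h.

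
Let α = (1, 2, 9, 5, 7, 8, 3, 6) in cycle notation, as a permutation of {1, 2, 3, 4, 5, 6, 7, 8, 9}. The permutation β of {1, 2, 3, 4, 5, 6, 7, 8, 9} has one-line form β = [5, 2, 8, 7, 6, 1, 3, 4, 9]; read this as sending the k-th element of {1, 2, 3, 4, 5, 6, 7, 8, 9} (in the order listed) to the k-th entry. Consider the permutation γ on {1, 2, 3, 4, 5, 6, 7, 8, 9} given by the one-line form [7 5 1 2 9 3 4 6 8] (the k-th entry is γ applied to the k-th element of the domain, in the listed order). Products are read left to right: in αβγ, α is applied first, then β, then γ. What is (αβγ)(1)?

Apply the permutations in order: α(1) = 2, then β(2) = 2, then γ(2) = 5. So (αβγ)(1) = 5.

5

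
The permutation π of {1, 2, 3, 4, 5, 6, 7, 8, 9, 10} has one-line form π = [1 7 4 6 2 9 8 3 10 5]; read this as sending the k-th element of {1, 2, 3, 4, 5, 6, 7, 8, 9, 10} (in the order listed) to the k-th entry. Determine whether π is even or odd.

In disjoint-cycle form the cycle lengths are 9, 1.
A cycle is odd iff its length is even; π has 0 even-length cycles, so sgn(π) = (−1)^0 and π is even.

even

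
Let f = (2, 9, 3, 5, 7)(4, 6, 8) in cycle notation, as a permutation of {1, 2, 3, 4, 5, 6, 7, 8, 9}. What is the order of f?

15

The cycle type of f is (5, 3, 1).
The order is lcm(5, 3) = 15.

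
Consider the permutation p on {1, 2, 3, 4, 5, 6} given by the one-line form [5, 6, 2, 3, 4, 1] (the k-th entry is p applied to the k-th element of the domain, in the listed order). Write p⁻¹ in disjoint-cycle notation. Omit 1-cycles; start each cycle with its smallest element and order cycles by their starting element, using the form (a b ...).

(1 6 2 3 4 5)

First write p in disjoint cycles: (1 5 4 3 2 6).
Reversing each cycle (and rotating so the smallest element leads) gives p⁻¹ = (1 6 2 3 4 5).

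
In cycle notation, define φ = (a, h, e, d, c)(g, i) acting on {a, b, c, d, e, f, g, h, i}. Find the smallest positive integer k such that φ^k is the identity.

The cycle type of φ is (5, 2, 1, 1).
The order is lcm(5, 2) = 10.

10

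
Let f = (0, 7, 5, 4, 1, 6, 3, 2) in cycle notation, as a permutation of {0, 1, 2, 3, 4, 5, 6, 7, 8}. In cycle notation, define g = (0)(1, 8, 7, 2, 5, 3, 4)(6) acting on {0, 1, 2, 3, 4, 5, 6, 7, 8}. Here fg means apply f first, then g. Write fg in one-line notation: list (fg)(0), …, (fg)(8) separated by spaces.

2 6 0 5 8 1 4 3 7

Chase each element through f then g: 0 → 7 → 2; 1 → 6 → 6; 2 → 0 → 0; 3 → 2 → 5; 4 → 1 → 8; 5 → 4 → 1; 6 → 3 → 4; 7 → 5 → 3; 8 → 8 → 7.
Collecting the images, fg = [2 6 0 5 8 1 4 3 7].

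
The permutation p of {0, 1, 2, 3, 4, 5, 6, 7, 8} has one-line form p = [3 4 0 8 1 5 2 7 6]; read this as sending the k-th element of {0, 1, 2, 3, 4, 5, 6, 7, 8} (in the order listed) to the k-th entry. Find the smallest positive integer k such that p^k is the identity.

10

Writing p as disjoint cycles, the cycle lengths are 5, 2, 1, 1.
The order is lcm(5, 2) = 10.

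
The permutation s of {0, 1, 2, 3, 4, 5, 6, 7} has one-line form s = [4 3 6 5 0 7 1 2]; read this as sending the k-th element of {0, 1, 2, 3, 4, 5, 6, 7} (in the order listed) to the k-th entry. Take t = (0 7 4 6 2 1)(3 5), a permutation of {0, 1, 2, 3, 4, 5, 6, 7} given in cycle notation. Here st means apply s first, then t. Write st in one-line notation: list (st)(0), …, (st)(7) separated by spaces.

6 5 2 3 7 4 0 1

(st)(x) = t(s(x)). Computing each image: t(s(0)) = t(4) = 6, t(s(1)) = t(3) = 5, t(s(2)) = t(6) = 2, t(s(3)) = t(5) = 3, t(s(4)) = t(0) = 7, t(s(5)) = t(7) = 4, t(s(6)) = t(1) = 0, t(s(7)) = t(2) = 1.
Hence st = [6 5 2 3 7 4 0 1].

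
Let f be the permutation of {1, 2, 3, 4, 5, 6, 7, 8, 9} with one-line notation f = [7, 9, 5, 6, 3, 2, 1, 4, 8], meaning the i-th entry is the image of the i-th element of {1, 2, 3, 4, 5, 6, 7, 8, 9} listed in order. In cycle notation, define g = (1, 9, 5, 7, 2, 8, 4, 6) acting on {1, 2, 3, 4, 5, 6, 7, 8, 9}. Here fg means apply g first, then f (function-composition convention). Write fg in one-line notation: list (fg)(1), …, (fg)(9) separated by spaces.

8 4 5 2 1 7 9 6 3

For each element, apply g then f: 1 → 9 → 8; 2 → 8 → 4; 3 → 3 → 5; 4 → 6 → 2; 5 → 7 → 1; 6 → 1 → 7; 7 → 2 → 9; 8 → 4 → 6; 9 → 5 → 3.
Collecting the images, fg = [8 4 5 2 1 7 9 6 3].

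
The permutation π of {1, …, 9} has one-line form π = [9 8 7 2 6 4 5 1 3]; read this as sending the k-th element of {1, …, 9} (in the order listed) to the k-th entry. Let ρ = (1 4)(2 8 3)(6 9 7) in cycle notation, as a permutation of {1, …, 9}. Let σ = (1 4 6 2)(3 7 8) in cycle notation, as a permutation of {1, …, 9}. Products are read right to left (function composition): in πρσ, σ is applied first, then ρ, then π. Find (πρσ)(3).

4

Apply the permutations in order: σ(3) = 7, then ρ(7) = 6, then π(6) = 4. So (πρσ)(3) = 4.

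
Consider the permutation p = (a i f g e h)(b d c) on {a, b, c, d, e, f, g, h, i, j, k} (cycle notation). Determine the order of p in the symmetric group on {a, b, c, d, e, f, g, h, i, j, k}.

The disjoint cycles have lengths 6, 3, 1, 1.
The order is lcm(6, 3) = 6.

6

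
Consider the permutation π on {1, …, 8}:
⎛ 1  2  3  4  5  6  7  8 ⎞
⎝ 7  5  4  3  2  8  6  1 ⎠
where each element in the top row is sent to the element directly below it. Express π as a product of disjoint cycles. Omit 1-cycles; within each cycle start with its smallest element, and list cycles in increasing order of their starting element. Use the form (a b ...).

Iterating π from 1 gives 1 → 7 → 6 → 8 → 1; that is the 4-cycle (1 7 6 8).
Continuing from each remaining unvisited element yields (1 7 6 8)(2 5)(3 4).

(1 7 6 8)(2 5)(3 4)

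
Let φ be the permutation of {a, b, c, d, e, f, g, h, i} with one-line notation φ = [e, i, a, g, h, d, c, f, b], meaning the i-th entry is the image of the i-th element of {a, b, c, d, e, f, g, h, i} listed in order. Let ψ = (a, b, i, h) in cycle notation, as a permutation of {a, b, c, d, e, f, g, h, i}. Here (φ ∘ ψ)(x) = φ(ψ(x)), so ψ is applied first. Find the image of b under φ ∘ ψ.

(φ ∘ ψ)(b) = φ(ψ(b)). ψ(b) = i, then φ(i) = b. So (φ ∘ ψ)(b) = b.

b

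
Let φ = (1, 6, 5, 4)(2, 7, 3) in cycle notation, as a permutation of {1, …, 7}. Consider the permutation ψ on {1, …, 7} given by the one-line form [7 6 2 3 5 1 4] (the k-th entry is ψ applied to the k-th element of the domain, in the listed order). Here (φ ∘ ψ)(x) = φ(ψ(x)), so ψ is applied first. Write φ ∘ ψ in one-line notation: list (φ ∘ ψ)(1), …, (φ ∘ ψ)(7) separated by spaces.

3 5 7 2 4 6 1

(φ ∘ ψ)(x) = φ(ψ(x)). Computing each image: φ(ψ(1)) = φ(7) = 3, φ(ψ(2)) = φ(6) = 5, φ(ψ(3)) = φ(2) = 7, φ(ψ(4)) = φ(3) = 2, φ(ψ(5)) = φ(5) = 4, φ(ψ(6)) = φ(1) = 6, φ(ψ(7)) = φ(4) = 1.
Hence φ ∘ ψ = [3 5 7 2 4 6 1].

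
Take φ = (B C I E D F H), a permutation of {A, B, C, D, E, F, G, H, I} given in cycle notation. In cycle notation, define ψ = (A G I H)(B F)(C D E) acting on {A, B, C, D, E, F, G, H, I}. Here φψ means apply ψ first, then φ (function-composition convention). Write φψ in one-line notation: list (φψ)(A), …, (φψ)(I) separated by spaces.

Chase each element through ψ then φ: A → G → G; B → F → H; C → D → F; D → E → D; E → C → I; F → B → C; G → I → E; H → A → A; I → H → B.
So φψ in one-line form is G H F D I C E A B.

G H F D I C E A B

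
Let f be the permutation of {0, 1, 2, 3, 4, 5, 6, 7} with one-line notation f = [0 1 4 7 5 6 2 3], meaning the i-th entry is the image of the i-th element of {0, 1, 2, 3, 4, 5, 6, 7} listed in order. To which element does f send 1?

1

1 is element number 2 of the domain, and entry number 2 of the one-line form is 1, so f(1) = 1.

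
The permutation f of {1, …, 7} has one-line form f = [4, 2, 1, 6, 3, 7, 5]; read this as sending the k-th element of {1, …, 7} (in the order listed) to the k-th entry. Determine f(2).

2

2 is element number 2 of the domain, and entry number 2 of the one-line form is 2, so f(2) = 2.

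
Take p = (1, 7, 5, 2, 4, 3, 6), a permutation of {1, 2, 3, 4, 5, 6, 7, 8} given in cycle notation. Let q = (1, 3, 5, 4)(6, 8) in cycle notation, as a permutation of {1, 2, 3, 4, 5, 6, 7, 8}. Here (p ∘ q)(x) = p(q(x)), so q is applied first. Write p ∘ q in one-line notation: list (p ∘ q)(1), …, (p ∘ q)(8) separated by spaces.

(p ∘ q)(x) = p(q(x)). Computing each image: p(q(1)) = p(3) = 6, p(q(2)) = p(2) = 4, p(q(3)) = p(5) = 2, p(q(4)) = p(1) = 7, p(q(5)) = p(4) = 3, p(q(6)) = p(8) = 8, p(q(7)) = p(7) = 5, p(q(8)) = p(6) = 1.
Hence p ∘ q = [6 4 2 7 3 8 5 1].

6 4 2 7 3 8 5 1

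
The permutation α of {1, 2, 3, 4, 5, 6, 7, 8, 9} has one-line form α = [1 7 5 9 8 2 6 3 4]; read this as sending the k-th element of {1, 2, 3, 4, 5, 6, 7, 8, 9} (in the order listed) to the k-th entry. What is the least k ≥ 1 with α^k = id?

6

The disjoint-cycle form of α has cycle lengths 3, 3, 2, 1.
Since disjoint cycles commute, ord(α) = lcm(3, 3, 2) = 6.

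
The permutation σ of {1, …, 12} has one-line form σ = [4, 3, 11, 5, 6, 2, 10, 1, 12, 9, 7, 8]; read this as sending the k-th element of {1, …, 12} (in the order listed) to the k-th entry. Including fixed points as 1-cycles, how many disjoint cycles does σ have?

The cycle decomposition is (1, 4, 5, 6, 2, 3, 11, 7, 10, 9, 12, 8), which has 1 cycle (counting 1-cycles).

1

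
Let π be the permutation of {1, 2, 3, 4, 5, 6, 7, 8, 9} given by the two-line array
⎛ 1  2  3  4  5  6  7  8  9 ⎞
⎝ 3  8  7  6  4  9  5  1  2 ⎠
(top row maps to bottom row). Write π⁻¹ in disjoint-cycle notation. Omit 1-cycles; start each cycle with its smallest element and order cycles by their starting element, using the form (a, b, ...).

The cycle decomposition of π is (1, 3, 7, 5, 4, 6, 9, 2, 8).
The inverse reverses every cycle; in canonical form, π⁻¹ = (1, 8, 2, 9, 6, 4, 5, 7, 3).

(1, 8, 2, 9, 6, 4, 5, 7, 3)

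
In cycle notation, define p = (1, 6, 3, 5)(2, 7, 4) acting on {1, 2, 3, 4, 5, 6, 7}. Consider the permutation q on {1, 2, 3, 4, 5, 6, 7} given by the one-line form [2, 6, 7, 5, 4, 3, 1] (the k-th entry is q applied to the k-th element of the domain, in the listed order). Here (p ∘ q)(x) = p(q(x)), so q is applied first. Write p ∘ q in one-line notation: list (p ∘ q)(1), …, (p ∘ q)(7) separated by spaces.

7 3 4 1 2 5 6

(p ∘ q)(x) = p(q(x)). Computing each image: p(q(1)) = p(2) = 7, p(q(2)) = p(6) = 3, p(q(3)) = p(7) = 4, p(q(4)) = p(5) = 1, p(q(5)) = p(4) = 2, p(q(6)) = p(3) = 5, p(q(7)) = p(1) = 6.
Hence p ∘ q = [7 3 4 1 2 5 6].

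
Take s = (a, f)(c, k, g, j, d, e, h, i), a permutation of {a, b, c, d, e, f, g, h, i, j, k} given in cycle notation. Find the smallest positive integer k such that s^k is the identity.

8

The cycle type of s is (8, 2, 1).
The order of s is the least common multiple of its cycle lengths: lcm(8, 2) = 8.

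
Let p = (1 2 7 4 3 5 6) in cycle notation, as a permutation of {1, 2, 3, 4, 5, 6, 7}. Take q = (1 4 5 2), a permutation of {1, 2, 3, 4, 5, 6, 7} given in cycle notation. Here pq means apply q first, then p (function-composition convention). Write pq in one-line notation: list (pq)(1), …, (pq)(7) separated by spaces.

(pq)(x) = p(q(x)). Computing each image: p(q(1)) = p(4) = 3, p(q(2)) = p(1) = 2, p(q(3)) = p(3) = 5, p(q(4)) = p(5) = 6, p(q(5)) = p(2) = 7, p(q(6)) = p(6) = 1, p(q(7)) = p(7) = 4.
Hence pq = [3 2 5 6 7 1 4].

3 2 5 6 7 1 4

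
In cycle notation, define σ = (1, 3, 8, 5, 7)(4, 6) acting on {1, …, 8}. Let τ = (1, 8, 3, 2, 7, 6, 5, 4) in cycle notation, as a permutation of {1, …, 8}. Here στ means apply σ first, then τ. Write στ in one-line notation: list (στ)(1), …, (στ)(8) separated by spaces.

2 7 3 5 6 1 8 4

Chase each element through σ then τ: 1 → 3 → 2; 2 → 2 → 7; 3 → 8 → 3; 4 → 6 → 5; 5 → 7 → 6; 6 → 4 → 1; 7 → 1 → 8; 8 → 5 → 4.
So στ in one-line form is 2 7 3 5 6 1 8 4.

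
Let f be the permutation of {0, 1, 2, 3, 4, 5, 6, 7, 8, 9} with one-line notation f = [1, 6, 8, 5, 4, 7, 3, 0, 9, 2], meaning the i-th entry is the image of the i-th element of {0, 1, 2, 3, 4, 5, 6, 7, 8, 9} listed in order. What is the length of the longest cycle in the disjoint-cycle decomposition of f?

6

Decomposing into disjoint cycles gives (0, 1, 6, 3, 5, 7)(2, 8, 9); the longest has length 6.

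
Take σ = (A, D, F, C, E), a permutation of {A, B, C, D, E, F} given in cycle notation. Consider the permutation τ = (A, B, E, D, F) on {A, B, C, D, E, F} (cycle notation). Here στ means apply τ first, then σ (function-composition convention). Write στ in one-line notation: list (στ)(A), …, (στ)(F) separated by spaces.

(στ)(x) = σ(τ(x)). Computing each image: σ(τ(A)) = σ(B) = B, σ(τ(B)) = σ(E) = A, σ(τ(C)) = σ(C) = E, σ(τ(D)) = σ(F) = C, σ(τ(E)) = σ(D) = F, σ(τ(F)) = σ(A) = D.
Hence στ = [B A E C F D].

B A E C F D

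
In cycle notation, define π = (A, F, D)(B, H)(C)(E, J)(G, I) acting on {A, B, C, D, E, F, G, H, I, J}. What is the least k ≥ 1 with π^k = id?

6

The disjoint cycles have lengths 3, 2, 2, 2, 1.
The order of π is the least common multiple of its cycle lengths: lcm(3, 2, 2, 2) = 6.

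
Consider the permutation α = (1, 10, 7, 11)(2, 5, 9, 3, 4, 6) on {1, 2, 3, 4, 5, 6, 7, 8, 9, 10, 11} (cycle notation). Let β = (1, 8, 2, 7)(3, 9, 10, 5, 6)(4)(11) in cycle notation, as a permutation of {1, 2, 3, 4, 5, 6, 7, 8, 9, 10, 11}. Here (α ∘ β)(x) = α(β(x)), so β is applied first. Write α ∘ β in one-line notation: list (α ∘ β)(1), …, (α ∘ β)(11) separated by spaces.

(α ∘ β)(x) = α(β(x)). Computing each image: α(β(1)) = α(8) = 8, α(β(2)) = α(7) = 11, α(β(3)) = α(9) = 3, α(β(4)) = α(4) = 6, α(β(5)) = α(6) = 2, α(β(6)) = α(3) = 4, α(β(7)) = α(1) = 10, α(β(8)) = α(2) = 5, α(β(9)) = α(10) = 7, α(β(10)) = α(5) = 9, α(β(11)) = α(11) = 1.
Hence α ∘ β = [8 11 3 6 2 4 10 5 7 9 1].

8 11 3 6 2 4 10 5 7 9 1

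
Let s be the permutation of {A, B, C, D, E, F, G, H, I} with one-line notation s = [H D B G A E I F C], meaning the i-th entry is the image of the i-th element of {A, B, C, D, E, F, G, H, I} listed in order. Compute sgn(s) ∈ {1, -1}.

In disjoint-cycle form the cycle lengths are 5, 4.
A cycle is odd iff its length is even; s has 1 even-length cycle, so sgn(s) = (−1)^1 and s is odd.

-1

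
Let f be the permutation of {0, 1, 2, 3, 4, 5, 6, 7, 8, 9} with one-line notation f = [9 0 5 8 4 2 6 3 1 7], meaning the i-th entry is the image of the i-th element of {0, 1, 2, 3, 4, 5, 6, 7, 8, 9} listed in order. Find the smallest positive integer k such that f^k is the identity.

Decomposing into disjoint cycles gives cycle lengths 6, 2, 1, 1.
The order of f is the least common multiple of its cycle lengths: lcm(6, 2) = 6.

6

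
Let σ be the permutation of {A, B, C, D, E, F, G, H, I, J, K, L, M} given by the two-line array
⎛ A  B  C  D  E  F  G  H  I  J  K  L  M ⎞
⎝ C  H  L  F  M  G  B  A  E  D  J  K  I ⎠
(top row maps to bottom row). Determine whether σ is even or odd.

In disjoint-cycle form the cycle lengths are 10, 3.
A cycle of length ℓ contributes ℓ−1 transpositions, so σ is a product of 9 + 2 = 11 transpositions — odd.

odd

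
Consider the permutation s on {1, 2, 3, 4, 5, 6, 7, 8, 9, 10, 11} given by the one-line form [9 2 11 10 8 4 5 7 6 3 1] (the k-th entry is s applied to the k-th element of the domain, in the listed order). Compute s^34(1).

Tracing 1 → 9 → … returns to 1 after 7 steps, so 1 lies in a 7-cycle (1, 9, 6, 4, 10, 3, 11).
Powers repeat with period 7 on this cycle, and 34 mod 7 = 6, so s^34(1) = s^6(1).
Advancing 6 steps from 1: 1 → 9 → 6 → 4 → 10 → 3 → 11.

11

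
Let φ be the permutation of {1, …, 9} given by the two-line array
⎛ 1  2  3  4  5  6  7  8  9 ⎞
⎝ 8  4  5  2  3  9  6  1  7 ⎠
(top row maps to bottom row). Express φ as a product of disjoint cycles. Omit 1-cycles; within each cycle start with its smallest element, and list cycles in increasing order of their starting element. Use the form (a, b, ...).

(1, 8)(2, 4)(3, 5)(6, 9, 7)

Iterating φ from 1 gives 1 → 8 → 1; that is the 2-cycle (1, 8).
Continuing from each remaining unvisited element yields (1, 8)(2, 4)(3, 5)(6, 9, 7).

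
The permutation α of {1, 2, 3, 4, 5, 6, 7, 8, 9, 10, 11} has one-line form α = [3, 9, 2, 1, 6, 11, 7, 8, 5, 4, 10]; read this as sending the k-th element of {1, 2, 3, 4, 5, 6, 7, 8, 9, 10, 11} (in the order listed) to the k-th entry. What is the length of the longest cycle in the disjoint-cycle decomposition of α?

9

Decomposing into disjoint cycles gives (1, 3, 2, 9, 5, 6, 11, 10, 4); the longest has length 9.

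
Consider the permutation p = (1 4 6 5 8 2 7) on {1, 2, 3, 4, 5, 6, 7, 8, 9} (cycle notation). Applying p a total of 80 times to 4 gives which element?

4 lies in the 7-cycle (1 4 6 5 8 2 7).
Since the cycle has length 7, p^80 acts on it the same as p^3 (80 mod 7 = 3).
Advancing 3 steps from 4: 4 → 6 → 5 → 8.

8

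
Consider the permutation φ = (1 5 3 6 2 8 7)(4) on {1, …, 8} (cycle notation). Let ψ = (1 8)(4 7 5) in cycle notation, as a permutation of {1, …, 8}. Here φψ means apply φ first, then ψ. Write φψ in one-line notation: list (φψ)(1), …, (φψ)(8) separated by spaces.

(φψ)(x) = ψ(φ(x)). Computing each image: ψ(φ(1)) = ψ(5) = 4, ψ(φ(2)) = ψ(8) = 1, ψ(φ(3)) = ψ(6) = 6, ψ(φ(4)) = ψ(4) = 7, ψ(φ(5)) = ψ(3) = 3, ψ(φ(6)) = ψ(2) = 2, ψ(φ(7)) = ψ(1) = 8, ψ(φ(8)) = ψ(7) = 5.
Hence φψ = [4 1 6 7 3 2 8 5].

4 1 6 7 3 2 8 5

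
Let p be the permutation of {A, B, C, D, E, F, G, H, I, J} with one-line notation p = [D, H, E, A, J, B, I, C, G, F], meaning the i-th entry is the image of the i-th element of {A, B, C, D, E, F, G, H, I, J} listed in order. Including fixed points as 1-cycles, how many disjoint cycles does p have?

3

The cycle decomposition is (A D)(B H C E J F)(G I), which has 3 cycles (counting 1-cycles).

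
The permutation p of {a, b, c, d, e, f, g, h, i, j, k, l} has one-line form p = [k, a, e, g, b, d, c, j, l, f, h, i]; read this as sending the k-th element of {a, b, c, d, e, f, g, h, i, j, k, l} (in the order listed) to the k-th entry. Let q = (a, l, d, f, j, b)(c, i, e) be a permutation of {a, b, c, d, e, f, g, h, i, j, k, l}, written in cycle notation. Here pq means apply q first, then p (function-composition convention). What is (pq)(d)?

d

q(d) = f, then p(f) = d; composing gives (pq)(d) = d.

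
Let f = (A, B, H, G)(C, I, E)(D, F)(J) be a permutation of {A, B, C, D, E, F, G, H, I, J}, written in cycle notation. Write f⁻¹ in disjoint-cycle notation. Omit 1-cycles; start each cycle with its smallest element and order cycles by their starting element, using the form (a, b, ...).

If f sends a → b within a cycle, f⁻¹ sends b → a; equivalently, reverse each cycle.
After reversing and putting each cycle's least element first, f⁻¹ = (A, G, H, B)(C, E, I)(D, F).

(A, G, H, B)(C, E, I)(D, F)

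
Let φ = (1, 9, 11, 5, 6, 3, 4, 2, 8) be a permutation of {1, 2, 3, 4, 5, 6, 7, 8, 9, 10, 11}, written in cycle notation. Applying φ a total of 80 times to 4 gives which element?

4 lies in the 9-cycle (1, 9, 11, 5, 6, 3, 4, 2, 8).
Powers repeat with period 9 on this cycle, and 80 mod 9 = 8, so φ^80(4) = φ^8(4).
Stepping 8 places around the cycle: 4 → 2 → 8 → 1 → 9 → 11 → 5 → 6 → 3.

3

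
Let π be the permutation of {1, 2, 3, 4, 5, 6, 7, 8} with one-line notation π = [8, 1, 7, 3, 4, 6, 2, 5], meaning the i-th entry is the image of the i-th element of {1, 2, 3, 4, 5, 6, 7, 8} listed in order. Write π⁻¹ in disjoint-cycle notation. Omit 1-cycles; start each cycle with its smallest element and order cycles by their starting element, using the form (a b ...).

(1 2 7 3 4 5 8)

First write π in disjoint cycles: (1 8 5 4 3 7 2).
Reversing each cycle (and rotating so the smallest element leads) gives π⁻¹ = (1 2 7 3 4 5 8).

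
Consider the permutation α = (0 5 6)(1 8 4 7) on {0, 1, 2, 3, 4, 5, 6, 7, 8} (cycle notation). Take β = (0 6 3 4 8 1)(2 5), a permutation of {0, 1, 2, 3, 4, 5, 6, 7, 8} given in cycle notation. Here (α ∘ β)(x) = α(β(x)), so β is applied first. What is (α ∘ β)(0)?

First apply β: β(0) = 6, then α(6) = 0. Thus (α ∘ β)(0) = 0.

0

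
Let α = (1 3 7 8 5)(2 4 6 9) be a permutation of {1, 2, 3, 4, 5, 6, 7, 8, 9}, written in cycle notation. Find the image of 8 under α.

8 appears in (1 3 7 8 5); the next entry (wrapping around) is 5.

5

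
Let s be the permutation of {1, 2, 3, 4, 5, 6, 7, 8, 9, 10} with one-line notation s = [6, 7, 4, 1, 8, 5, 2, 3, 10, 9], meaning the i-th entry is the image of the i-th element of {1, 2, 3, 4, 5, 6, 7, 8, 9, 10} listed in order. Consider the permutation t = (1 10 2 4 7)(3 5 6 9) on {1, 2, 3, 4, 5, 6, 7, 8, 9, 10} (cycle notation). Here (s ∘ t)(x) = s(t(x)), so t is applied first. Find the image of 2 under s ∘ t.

First apply t: t(2) = 4, then s(4) = 1. Thus (s ∘ t)(2) = 1.

1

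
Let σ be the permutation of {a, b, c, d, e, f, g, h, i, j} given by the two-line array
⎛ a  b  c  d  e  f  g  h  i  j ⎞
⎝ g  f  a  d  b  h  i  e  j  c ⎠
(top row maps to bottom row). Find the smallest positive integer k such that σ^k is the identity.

20

Writing σ as disjoint cycles, the cycle lengths are 5, 4, 1.
Since disjoint cycles commute, ord(σ) = lcm(5, 4) = 20.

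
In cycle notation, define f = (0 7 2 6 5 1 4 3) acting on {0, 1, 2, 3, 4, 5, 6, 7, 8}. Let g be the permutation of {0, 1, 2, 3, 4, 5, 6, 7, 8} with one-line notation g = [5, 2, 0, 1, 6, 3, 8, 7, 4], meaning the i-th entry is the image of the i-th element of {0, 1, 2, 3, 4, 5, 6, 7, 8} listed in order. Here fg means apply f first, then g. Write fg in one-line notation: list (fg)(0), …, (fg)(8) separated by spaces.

7 6 8 5 1 2 3 0 4

Chase each element through f then g: 0 → 7 → 7; 1 → 4 → 6; 2 → 6 → 8; 3 → 0 → 5; 4 → 3 → 1; 5 → 1 → 2; 6 → 5 → 3; 7 → 2 → 0; 8 → 8 → 4.
So fg in one-line form is 7 6 8 5 1 2 3 0 4.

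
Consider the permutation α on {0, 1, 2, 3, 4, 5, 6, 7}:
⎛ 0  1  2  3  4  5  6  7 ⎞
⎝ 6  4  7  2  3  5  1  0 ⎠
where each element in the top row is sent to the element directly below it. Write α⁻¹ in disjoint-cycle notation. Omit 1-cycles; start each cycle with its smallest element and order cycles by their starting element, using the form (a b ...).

(0 7 2 3 4 1 6)

First write α in disjoint cycles: (0 6 1 4 3 2 7).
The inverse reverses every cycle; in canonical form, α⁻¹ = (0 7 2 3 4 1 6).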